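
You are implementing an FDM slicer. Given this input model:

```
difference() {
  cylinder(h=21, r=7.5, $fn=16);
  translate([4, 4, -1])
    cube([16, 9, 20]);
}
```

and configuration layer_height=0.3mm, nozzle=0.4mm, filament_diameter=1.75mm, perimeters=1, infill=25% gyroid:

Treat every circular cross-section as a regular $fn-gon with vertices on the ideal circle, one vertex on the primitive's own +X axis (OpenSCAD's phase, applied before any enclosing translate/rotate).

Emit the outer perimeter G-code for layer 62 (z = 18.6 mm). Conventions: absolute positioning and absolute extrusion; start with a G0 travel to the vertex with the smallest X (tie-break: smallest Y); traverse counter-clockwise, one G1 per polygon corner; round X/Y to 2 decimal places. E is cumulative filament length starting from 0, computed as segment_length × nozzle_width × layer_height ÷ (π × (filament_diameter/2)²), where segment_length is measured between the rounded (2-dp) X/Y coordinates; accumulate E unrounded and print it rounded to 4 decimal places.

G0 X-7.50 Y0.00 Z18.60
G1 X-6.93 Y-2.87 E0.1460
G1 X-5.30 Y-5.30 E0.2920
G1 X-2.87 Y-6.93 E0.4379
G1 X0.00 Y-7.50 E0.5839
G1 X2.87 Y-6.93 E0.7299
G1 X5.30 Y-5.30 E0.8759
G1 X6.93 Y-2.87 E1.0219
G1 X7.50 Y0.00 E1.1679
G1 X6.93 Y2.87 E1.3138
G1 X6.17 Y4.00 E1.3818
G1 X4.00 Y4.00 E1.4900
G1 X4.00 Y6.17 E1.5983
G1 X2.87 Y6.93 E1.6662
G1 X0.00 Y7.50 E1.8122
G1 X-2.87 Y6.93 E1.9582
G1 X-5.30 Y5.30 E2.1042
G1 X-6.93 Y2.87 E2.2502
G1 X-7.50 Y0.00 E2.3961

At z = 18.6 mm: the r=7.5 cylinder contributes a regular 16-gon of circumradius 7.5; the 16×9 cube at (4, 4) contributes its full rectangle; After the difference (first − rest): starting from the r=7.5 cylinder, the 16×9 cube at (4, 4) partially overlaps it — only the 2.83 mm² overlap (of its 144.00 mm²) is removed, clipping the outline — 1 connected region. The outline is a single polygon with 18 vertices. Extrusion per mm of travel: 0.4 × 0.3 / (π × 0.875²) = 0.049890. Accumulating E over each segment gives final E = 2.3961.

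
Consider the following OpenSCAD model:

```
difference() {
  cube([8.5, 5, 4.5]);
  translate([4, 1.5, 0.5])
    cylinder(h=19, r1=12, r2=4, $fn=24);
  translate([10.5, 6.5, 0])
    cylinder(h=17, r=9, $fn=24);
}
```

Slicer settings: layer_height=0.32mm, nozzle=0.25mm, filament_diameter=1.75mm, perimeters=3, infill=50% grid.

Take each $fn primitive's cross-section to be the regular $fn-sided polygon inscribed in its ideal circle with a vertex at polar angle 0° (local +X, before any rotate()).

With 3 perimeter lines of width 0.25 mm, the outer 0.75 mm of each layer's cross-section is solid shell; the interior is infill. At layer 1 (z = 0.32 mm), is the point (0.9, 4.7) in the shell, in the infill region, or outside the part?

At z = 0.32 mm: the 8.5×5 cube contributes its full rectangle; the cone at (4, 1.5) is not intersected at this z (z outside [0.5, 19.5]); the r=9 cylinder at (10.5, 6.5) contributes a regular 24-gon of circumradius 9; After the difference (first − rest): starting from the 8.5×5 cube, the r=9 cylinder at (10.5, 6.5) partially overlaps it — only the 29.20 mm² overlap (of its 251.57 mm²) is removed, clipping the outline — 1 connected region. Overall, the cross-section is a single solid region. The nearest boundary edge runs (0.00, 5.00)→(1.70, 5.00); distance from the point to it = 0.30 mm. The point is inside the cross-section, 0.30 mm from the nearest boundary — within the 0.75 mm shell band (3 × 0.25).

shell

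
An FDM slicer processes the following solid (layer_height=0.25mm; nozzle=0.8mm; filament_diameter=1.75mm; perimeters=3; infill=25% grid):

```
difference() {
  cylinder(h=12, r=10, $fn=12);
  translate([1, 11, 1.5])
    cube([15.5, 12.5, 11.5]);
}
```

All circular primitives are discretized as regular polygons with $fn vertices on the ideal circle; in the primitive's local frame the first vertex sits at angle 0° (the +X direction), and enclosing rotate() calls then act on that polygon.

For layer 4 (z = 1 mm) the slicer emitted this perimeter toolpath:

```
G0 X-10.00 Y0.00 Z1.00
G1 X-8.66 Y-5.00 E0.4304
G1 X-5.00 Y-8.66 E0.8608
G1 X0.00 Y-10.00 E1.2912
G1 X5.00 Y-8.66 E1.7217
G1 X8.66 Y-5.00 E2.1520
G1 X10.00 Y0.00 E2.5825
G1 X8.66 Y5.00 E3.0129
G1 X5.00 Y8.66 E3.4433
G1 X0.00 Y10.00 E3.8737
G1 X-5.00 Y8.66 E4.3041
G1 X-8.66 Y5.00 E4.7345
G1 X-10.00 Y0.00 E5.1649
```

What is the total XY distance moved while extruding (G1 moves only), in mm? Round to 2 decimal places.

Sum the Euclidean lengths of each G1 segment: total = 62.12 mm.

62.12 mm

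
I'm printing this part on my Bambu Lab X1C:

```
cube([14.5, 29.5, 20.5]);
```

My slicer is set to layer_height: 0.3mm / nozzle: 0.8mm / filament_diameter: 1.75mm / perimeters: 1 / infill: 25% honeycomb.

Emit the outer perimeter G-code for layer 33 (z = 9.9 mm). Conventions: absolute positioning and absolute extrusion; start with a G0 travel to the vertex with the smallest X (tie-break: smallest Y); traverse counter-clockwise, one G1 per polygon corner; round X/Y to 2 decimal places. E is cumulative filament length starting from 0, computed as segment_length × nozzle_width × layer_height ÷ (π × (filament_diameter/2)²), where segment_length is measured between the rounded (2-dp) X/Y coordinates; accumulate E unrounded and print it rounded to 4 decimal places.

At z = 9.9 mm: the cube (footprint 14.5×29.5) is included at this height. The outline is a single polygon with 4 vertices. Extrusion per mm of travel: 0.8 × 0.3 / (π × 0.875²) = 0.099780. Accumulating E over each segment gives final E = 8.7807.

G0 X0.00 Y0.00 Z9.90
G1 X14.50 Y0.00 E1.4468
G1 X14.50 Y29.50 E4.3903
G1 X0.00 Y29.50 E5.8372
G1 X0.00 Y0.00 E8.7807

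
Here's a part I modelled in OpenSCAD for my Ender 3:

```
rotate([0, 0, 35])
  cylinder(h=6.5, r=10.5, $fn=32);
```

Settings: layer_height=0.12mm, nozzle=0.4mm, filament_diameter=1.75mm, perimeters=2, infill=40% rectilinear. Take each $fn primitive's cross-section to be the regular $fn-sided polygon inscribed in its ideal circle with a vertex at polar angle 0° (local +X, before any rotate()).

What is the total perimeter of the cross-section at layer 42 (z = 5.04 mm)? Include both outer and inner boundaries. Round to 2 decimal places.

65.87 mm

At z = 5.04 mm: the r=10.5 cylinder contributes a regular 32-gon of circumradius 10.5 (perimeter = 2·32·10.500·sin(180°/32) = 65.87 mm); (rotated 35° about Z; rotation is an isometry so areas/perimeters/island counts are preserved). Overall, the cross-section is a single solid region. Total boundary length (outer) = 65.87 mm.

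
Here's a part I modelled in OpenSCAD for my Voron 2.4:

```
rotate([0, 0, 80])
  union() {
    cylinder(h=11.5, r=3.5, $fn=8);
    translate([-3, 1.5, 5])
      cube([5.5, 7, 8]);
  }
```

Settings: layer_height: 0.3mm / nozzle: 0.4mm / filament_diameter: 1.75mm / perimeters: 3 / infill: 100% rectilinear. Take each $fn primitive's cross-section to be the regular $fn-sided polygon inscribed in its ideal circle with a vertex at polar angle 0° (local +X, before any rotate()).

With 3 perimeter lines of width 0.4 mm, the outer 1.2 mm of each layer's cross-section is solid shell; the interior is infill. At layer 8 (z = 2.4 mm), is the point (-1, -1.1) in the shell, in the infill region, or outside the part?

At z = 2.4 mm: the cylinder: section is a regular 8-gon, circumradius r=3.5; the cube at (-3, 1.5) is absent (z outside [5, 13]); Merging all regions: only the r=3.5 cylinder is present, so the union is just that shape — 1 connected region; (rotated 80° about Z; rotation is an isometry so areas/perimeters/island counts are preserved). Overall, the cross-section is a single solid region. Undo the 80° rotation: the query point maps to (-1.257, 0.794) in the un-rotated model frame. The nearest boundary edge runs (-2.47, 2.47)→(-3.50, 0.00); distance from the point to it = 1.77 mm. The point is inside the cross-section and 1.77 mm from the nearest boundary — more than the 1.2 mm shell width (3 × 0.4), so it's in the infill interior.

infill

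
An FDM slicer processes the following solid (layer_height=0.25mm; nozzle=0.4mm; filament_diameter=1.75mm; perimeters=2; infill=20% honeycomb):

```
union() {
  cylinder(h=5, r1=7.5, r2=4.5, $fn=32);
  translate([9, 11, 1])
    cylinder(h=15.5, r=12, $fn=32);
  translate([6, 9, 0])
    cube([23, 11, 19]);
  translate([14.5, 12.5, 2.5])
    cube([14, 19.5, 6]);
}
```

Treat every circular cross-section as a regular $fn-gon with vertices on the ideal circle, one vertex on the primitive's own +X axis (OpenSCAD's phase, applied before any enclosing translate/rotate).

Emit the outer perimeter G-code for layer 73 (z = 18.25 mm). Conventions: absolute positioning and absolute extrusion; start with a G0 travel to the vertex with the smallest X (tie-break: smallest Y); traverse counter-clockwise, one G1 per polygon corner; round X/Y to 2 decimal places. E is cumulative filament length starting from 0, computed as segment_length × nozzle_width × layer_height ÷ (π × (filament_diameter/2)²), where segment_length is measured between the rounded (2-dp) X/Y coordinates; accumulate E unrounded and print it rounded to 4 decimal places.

G0 X6.00 Y9.00 Z18.25
G1 X29.00 Y9.00 E0.9562
G1 X29.00 Y20.00 E1.4136
G1 X6.00 Y20.00 E2.3698
G1 X6.00 Y9.00 E2.8271

At z = 18.25 mm: the cone is not intersected at this z (z outside [0, 5]); the cylinder at (9, 11) does not reach this height (z outside [1, 16.5]); the cube at (6, 9) is present — its section is the full 23×11 rectangle; the cube at (14.5, 12.5) is absent (z outside [2.5, 8.5]); Merging all regions: only the 23×11 cube at (6, 9) is present, so the union is just that shape — 1 connected region. The outline is a single polygon with 4 vertices. Extrusion per mm of travel: 0.4 × 0.25 / (π × 0.875²) = 0.041575. Accumulating E over each segment gives final E = 2.8271.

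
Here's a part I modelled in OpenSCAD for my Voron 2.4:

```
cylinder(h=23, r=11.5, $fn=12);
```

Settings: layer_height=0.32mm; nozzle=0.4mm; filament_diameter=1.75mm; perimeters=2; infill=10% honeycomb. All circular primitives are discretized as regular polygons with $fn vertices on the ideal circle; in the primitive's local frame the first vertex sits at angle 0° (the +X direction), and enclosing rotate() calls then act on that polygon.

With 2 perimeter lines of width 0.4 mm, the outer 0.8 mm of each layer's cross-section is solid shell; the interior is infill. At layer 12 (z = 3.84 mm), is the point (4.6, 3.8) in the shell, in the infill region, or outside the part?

At z = 3.84 mm: the r=11.5 cylinder gives a regular 12-gon of circumradius 11.5 (constant along its height). Overall, the cross-section is a single solid region. The nearest boundary edge runs (9.96, 5.75)→(5.75, 9.96); distance from the point to it = 5.17 mm. The point is inside the cross-section and 5.17 mm from the nearest boundary — more than the 0.8 mm shell width (2 × 0.4), so it's in the infill interior.

infill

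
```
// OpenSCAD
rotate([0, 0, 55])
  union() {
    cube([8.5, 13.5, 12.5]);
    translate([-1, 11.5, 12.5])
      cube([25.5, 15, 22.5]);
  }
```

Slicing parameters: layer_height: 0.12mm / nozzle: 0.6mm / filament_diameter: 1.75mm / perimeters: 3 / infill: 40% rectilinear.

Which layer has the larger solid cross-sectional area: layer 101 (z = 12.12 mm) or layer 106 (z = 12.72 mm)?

Layer 101 (z = 12.12): the 8.5×13.5 cube contributes its full rectangle (area 114.75 mm²); the cube at (-1, 11.5) does not reach this height (z outside [12.5, 35]); Merging all regions: only the 8.5×13.5 cube is present, so the union is just that shape — area = 114.75 mm²; (whole slice rotated 55° about Z — lengths, areas and connectivity unchanged). So its area = 114.75 mm². Layer 106 (z = 12.72): the cube is not intersected at this z (z outside [0, 12.5]); the cube at (-1, 11.5) is present — its section is the full 25.5×15 rectangle (area 382.50 mm²); Combining (union): only the 25.5×15 cube at (-1, 11.5) is present, so the union is just that shape — area = 382.50 mm²; (whole slice rotated 55° about Z — lengths, areas and connectivity unchanged). So its area = 382.50 mm². Layer 106 is larger (382.50 vs 114.75 mm²).

layer 106 (z = 12.72 mm)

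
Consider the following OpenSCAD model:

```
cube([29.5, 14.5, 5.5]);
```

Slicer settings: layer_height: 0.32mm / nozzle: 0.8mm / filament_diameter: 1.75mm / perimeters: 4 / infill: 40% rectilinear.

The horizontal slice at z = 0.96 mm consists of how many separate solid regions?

1

At z = 0.96 mm: the cube (footprint 29.5×14.5) is included at this height. The result has 1 disconnected region.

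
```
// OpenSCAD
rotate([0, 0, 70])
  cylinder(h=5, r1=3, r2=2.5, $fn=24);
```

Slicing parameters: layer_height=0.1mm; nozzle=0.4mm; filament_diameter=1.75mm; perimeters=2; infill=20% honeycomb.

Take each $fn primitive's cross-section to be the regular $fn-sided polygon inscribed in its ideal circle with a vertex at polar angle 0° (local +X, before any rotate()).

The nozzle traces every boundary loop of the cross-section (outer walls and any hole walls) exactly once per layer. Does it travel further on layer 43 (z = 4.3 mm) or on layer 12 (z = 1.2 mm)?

Layer 43 (z = 4.3): the cone: at t=0.860 of its height the radius interpolates to r₁+(r₂−r₁)t = 2.570, giving a regular 24-gon of that circumradius (perimeter = 2·24·2.570·sin(180°/24) = 16.10 mm); (rotated 70° about Z; rotation is an isometry so areas/perimeters/island counts are preserved). So its perimeter = 16.10 mm. Layer 12 (z = 1.2): the cone (r1=3→r2=2.5) has section circumradius 2.880 here — a regular 24-gon (perimeter = 2·24·2.880·sin(180°/24) = 18.04 mm); (rotated 70° about Z; rotation is an isometry so areas/perimeters/island counts are preserved). So its perimeter = 18.04 mm. Layer 12 is larger (18.04 vs 16.10 mm).

layer 12 (z = 1.2 mm)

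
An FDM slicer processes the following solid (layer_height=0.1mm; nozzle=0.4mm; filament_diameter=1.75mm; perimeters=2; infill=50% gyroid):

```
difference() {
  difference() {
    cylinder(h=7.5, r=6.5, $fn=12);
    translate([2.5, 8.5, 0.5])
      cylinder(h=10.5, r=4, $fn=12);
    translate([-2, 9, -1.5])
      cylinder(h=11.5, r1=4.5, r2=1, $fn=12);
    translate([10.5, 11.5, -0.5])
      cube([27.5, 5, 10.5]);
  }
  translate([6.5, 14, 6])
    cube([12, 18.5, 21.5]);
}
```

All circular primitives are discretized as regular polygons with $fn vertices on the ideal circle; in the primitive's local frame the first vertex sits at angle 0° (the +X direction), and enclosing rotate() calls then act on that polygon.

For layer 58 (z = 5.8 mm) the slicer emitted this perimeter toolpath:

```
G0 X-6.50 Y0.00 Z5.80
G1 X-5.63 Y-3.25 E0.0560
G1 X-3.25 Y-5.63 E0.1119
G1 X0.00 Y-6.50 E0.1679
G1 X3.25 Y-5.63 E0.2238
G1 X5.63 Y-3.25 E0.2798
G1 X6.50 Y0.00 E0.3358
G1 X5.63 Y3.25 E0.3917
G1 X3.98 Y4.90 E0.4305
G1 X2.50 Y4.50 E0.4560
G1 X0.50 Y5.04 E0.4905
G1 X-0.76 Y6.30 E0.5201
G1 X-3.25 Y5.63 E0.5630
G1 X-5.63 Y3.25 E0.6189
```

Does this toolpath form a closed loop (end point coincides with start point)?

no

Start point (G0): (-6.50, 0.00). End point (last G1): the path does not return to the start — open.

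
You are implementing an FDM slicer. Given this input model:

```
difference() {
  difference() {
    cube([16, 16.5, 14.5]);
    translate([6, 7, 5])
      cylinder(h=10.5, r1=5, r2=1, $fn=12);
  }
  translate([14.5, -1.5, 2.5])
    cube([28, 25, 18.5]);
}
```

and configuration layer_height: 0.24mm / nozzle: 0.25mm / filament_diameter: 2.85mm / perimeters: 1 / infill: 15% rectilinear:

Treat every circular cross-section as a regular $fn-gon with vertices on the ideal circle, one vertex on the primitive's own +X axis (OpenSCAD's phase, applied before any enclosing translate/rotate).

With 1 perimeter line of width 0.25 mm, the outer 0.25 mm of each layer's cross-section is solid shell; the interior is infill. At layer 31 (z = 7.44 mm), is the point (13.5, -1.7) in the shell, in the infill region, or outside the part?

At z = 7.44 mm: the cube (footprint 16×16.5) is included at this height; the cone at (6, 7) (r1=5→r2=1) has section circumradius 4.070 here — a regular 12-gon; After the difference (first − rest): starting from the 16×16.5 cube, the cone at (6, 7) lies wholly inside it (removes its full 49.71 mm² and its 25.28 mm outline becomes a hole wall) — 1 connected region with 1 hole; the cube at (14.5, -1.5) is present — its section is the full 28×25 rectangle; Subtracting the remaining from the first: starting from the result so far, the 28×25 cube at (14.5, -1.5) partially overlaps it — only the 24.75 mm² overlap (of its 700.00 mm²) is removed, clipping the outline — 1 connected region with 1 hole. Overall, the cross-section is one region with 1 hole. The nearest boundary edge runs (14.50, 0.00)→(0.00, 0.00); distance from the point to it = 1.70 mm. The point is not inside any of the regions above, so it lies outside the cross-section (1.70 mm from the nearest boundary).

outside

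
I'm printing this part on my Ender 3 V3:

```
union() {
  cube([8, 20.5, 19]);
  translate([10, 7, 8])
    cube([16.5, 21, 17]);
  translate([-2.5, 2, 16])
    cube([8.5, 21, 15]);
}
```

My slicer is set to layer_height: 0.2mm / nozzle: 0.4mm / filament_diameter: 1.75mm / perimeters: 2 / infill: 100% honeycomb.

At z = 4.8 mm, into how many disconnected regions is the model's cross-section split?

At z = 4.8 mm: the 8×20.5 cube contributes its full rectangle; the cube at (10, 7) does not reach this height (z outside [8, 25]); the cube at (-2.5, 2) does not reach this height (z outside [16, 31]); Taking the union: only the 8×20.5 cube is present, so the union is just that shape — 1 connected region. The result has 1 disconnected region.

1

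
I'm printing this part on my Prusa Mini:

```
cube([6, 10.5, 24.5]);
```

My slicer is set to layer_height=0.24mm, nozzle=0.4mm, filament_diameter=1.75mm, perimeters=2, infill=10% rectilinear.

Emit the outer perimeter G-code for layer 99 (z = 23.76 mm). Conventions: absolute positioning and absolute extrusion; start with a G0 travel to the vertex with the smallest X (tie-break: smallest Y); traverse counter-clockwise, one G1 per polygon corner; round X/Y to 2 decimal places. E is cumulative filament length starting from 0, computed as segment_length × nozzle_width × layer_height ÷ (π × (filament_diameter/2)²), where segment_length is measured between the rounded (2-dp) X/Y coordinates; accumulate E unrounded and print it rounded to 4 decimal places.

G0 X0.00 Y0.00 Z23.76
G1 X6.00 Y0.00 E0.2395
G1 X6.00 Y10.50 E0.6586
G1 X0.00 Y10.50 E0.8980
G1 X0.00 Y0.00 E1.3171

At z = 23.76 mm: the cube (footprint 6×10.5) is included at this height. The outline is a single polygon with 4 vertices. Extrusion per mm of travel: 0.4 × 0.24 / (π × 0.875²) = 0.039912. Accumulating E over each segment gives final E = 1.3171.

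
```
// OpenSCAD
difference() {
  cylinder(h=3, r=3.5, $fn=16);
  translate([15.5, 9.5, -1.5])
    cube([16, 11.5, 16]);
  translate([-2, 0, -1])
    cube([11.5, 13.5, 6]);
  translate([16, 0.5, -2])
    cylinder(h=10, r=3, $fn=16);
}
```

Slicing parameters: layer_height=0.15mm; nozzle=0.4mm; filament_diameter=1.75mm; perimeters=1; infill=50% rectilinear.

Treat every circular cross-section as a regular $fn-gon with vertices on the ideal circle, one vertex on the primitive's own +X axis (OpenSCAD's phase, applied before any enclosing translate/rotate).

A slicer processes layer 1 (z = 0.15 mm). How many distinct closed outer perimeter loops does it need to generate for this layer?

1

At z = 0.15 mm: the r=3.5 cylinder contributes a regular 16-gon of circumradius 3.5; the cube at (15.5, 9.5) is present — its section is the full 16×11.5 rectangle; the 11.5×13.5 cube at (-2, 0) contributes its full rectangle; the r=3 cylinder at (16, 0.5) contributes a regular 16-gon of circumradius 3; Taking the first minus the rest: starting from the r=3.5 cylinder, the 16×11.5 cube at (15.5, 9.5) misses the remaining region (no effect); the 11.5×13.5 cube at (-2, 0) partially overlaps it — only the 15.88 mm² overlap (of its 155.25 mm²) is removed, clipping the outline; the r=3 cylinder at (16, 0.5) misses the remaining region (no effect) — 1 connected region. The result has 1 disconnected region.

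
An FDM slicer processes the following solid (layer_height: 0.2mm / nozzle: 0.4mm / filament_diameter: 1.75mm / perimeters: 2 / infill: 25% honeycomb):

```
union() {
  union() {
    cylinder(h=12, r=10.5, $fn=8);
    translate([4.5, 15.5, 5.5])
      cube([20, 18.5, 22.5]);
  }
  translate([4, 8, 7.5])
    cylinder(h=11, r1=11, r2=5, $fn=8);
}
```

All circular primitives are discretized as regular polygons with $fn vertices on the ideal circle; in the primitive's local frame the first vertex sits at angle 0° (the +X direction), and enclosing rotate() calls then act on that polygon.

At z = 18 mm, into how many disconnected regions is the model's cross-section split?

2

At z = 18 mm: the cylinder is absent (z outside [0, 12]); the 20×18.5 cube at (4.5, 15.5) contributes its full rectangle; Merging all regions: only the 20×18.5 cube at (4.5, 15.5) is present, so the union is just that shape — 1 connected region; the cone at (4, 8): at t=0.955 of its height the radius interpolates to r₁+(r₂−r₁)t = 5.273, giving a regular 8-gon of that circumradius; Taking the union: the 2 present regions are separate (no shared area or edge), so areas and boundary lengths simply add and each stays a separate island — 2 connected regions. The result has 2 disconnected regions.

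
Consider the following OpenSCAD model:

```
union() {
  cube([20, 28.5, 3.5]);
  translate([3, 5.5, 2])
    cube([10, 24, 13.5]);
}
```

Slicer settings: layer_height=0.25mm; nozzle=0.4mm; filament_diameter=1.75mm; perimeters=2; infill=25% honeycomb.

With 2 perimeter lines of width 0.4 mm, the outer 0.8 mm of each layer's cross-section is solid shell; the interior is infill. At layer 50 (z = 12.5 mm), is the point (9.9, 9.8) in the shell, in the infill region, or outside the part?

At z = 12.5 mm: the cube is not intersected at this z (z outside [0, 3.5]); the cube at (3, 5.5) (footprint 10×24) is included at this height; Merging all regions: only the 10×24 cube at (3, 5.5) is present, so the union is just that shape — 1 connected region. Overall, the cross-section is a single solid region. The nearest boundary edge runs (13.00, 5.50)→(13.00, 29.50); distance from the point to it = 3.10 mm. The point is inside the cross-section and 3.10 mm from the nearest boundary — more than the 0.8 mm shell width (2 × 0.4), so it's in the infill interior.

infill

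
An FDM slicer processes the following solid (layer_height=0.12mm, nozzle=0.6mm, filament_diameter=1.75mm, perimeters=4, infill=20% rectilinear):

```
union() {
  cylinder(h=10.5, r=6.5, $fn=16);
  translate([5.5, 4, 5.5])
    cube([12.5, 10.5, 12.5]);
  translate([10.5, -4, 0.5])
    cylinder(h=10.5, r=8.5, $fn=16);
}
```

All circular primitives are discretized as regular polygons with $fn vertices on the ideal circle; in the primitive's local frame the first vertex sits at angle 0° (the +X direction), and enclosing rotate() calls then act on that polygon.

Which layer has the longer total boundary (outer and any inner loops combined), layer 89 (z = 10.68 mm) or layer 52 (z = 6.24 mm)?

layer 52 (z = 6.24 mm)

Layer 89 (z = 10.68): the cylinder is absent (z outside [0, 10.5]); the cube at (5.5, 4) (footprint 12.5×10.5) is included at this height (perimeter 46.00 mm); the cylinder at (10.5, -4): section is a regular 16-gon, circumradius r=8.5 (perimeter = 2·16·8.500·sin(180°/16) = 53.06 mm); Merging all regions: the regions partially overlap (shared area 1.26 mm²), so the edge portions inside another operand are dropped and the merged outline is re-measured after clipping — boundary = 88.91 mm. So its perimeter = 88.91 mm. Layer 52 (z = 6.24): the r=6.5 cylinder contributes a regular 16-gon of circumradius 6.5 (perimeter = 2·16·6.500·sin(180°/16) = 40.58 mm); the cube at (5.5, 4) is present — its section is the full 12.5×10.5 rectangle (perimeter 46.00 mm); the r=8.5 cylinder at (10.5, -4) gives a regular 16-gon of circumradius 8.5 (constant along its height) (perimeter = 2·16·8.500·sin(180°/16) = 53.06 mm); Taking the union: the regions partially overlap (shared area 24.56 mm²), so the edge portions inside another operand are dropped and the merged outline is re-measured after clipping — boundary = 108.59 mm. So its perimeter = 108.59 mm. Layer 52 is larger (108.59 vs 88.91 mm).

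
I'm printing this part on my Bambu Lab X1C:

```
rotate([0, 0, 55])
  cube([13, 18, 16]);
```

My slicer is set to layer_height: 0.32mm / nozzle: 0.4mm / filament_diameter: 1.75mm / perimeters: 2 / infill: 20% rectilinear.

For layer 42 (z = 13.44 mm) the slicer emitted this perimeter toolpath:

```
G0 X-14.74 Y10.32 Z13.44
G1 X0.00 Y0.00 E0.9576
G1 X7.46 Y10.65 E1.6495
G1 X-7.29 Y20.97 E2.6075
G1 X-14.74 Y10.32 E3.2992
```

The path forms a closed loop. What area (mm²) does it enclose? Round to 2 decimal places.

Apply the shoelace formula to the sequence of (X, Y) vertices; enclosed area = 233.97 mm².

233.97 mm²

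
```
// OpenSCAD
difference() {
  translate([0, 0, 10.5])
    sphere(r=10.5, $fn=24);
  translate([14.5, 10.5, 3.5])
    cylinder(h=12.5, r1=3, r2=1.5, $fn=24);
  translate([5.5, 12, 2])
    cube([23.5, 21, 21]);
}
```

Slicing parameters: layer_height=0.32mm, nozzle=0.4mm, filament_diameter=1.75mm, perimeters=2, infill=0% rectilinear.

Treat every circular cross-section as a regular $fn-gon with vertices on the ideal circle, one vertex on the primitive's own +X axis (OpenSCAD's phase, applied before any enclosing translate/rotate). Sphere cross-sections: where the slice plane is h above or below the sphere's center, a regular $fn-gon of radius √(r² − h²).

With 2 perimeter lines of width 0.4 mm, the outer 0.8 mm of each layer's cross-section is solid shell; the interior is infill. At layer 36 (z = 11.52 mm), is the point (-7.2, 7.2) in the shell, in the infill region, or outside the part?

shell

At z = 11.52 mm: the r=10.5 sphere contributes a regular 24-gon of circumradius √(10.5²−1.02²) = 10.450; the cone at (14.5, 10.5): at t=0.642 of its height the radius interpolates to r₁+(r₂−r₁)t = 2.038, giving a regular 24-gon of that circumradius; the cube at (5.5, 12) is present — its section is the full 23.5×21 rectangle; Taking the first minus the rest: starting from the r=10.5 sphere, the cone at (14.5, 10.5) misses the remaining region (no effect); the 23.5×21 cube at (5.5, 12) misses the remaining region (no effect) — 1 connected region. Overall, the cross-section is a single solid region. The nearest boundary edge runs (-9.05, 5.23)→(-7.39, 7.39); distance from the point to it = 0.27 mm. The point is inside the cross-section, 0.27 mm from the nearest boundary — within the 0.8 mm shell band (2 × 0.4).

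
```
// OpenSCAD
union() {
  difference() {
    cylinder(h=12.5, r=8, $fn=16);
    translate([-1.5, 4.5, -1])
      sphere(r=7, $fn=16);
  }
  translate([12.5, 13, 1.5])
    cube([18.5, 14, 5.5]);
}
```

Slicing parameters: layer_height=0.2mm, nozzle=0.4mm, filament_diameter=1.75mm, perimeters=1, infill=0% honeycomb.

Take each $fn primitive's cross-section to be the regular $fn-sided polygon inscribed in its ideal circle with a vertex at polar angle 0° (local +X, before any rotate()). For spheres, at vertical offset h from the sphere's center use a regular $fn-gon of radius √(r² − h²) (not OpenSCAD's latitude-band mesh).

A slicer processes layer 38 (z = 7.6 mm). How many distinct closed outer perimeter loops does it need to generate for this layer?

At z = 7.6 mm: the r=8 cylinder contributes a regular 16-gon of circumradius 8; the sphere at (-1.5, 4.5) is absent (|z−center|=8.600 > r=7); Subtracting the remaining from the first: none of the subtracted shapes is present at this height, so the r=8 cylinder is unchanged — 1 connected region; the cube at (12.5, 13) is not intersected at this z (z outside [1.5, 7]); Taking the union: only that combined region is present, so the union is just that shape — 1 connected region. The result has 1 disconnected region.

1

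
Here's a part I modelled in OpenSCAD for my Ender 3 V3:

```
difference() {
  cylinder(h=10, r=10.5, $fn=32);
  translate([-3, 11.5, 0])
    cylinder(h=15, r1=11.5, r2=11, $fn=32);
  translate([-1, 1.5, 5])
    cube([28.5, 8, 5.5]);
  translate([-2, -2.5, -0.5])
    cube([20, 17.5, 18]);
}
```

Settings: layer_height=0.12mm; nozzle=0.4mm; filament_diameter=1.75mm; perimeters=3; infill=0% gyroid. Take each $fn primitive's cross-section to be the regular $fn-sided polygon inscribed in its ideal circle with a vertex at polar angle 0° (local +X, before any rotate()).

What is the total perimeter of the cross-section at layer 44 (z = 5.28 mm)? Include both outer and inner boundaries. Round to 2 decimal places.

56.82 mm

At z = 5.28 mm: the cylinder: section is a regular 32-gon, circumradius r=10.5 (perimeter = 2·32·10.500·sin(180°/32) = 65.87 mm); the cone at (-3, 11.5) (r1=11.5→r2=11) has section circumradius 11.324 here — a regular 32-gon (perimeter = 2·32·11.324·sin(180°/32) = 71.04 mm); the cube at (-1, 1.5) (footprint 28.5×8) is included at this height (perimeter 73.00 mm); the 20×17.5 cube at (-2, -2.5) contributes its full rectangle (perimeter 75.00 mm); Taking the first minus the rest: starting from the r=10.5 cylinder, the cone at (-3, 11.5) partially overlaps it — only the 126.47 mm² overlap (of its 400.27 mm²) is removed, clipping the outline; the 28.5×8 cube at (-1, 1.5) partially overlaps it — only the 22.18 mm² overlap (of its 228.00 mm²) is removed, clipping the outline; the 20×17.5 cube at (-2, -2.5) partially overlaps it — only the 46.29 mm² overlap (of its 350.00 mm²) is removed, clipping the outline — boundary = 56.82 mm. Overall, the cross-section is a single solid region. Total boundary length (outer) = 56.82 mm.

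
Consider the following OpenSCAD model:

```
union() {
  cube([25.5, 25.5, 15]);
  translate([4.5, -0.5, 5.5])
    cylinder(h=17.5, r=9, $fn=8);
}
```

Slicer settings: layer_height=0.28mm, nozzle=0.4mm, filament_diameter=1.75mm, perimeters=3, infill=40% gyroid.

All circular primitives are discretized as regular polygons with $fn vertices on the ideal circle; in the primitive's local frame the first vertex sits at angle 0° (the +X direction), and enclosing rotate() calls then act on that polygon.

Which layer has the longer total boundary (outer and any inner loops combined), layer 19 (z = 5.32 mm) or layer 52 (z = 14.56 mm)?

layer 52 (z = 14.56 mm)

Layer 19 (z = 5.32): the cube is present — its section is the full 25.5×25.5 rectangle (perimeter 102.00 mm); the cylinder at (4.5, -0.5) does not reach this height (z outside [5.5, 23]); Taking the union: only the 25.5×25.5 cube is present, so the union is just that shape — boundary = 102.00 mm. So its perimeter = 102.00 mm. Layer 52 (z = 14.56): the 25.5×25.5 cube contributes its full rectangle (perimeter 102.00 mm); the cylinder at (4.5, -0.5): section is a regular 8-gon, circumradius r=9 (perimeter = 2·8·9.000·sin(180°/8) = 55.11 mm); Merging all regions: the regions partially overlap (shared area 86.88 mm²), so the edge portions inside another operand are dropped and the merged outline is re-measured after clipping — boundary = 119.07 mm. So its perimeter = 119.07 mm. Layer 52 is larger (119.07 vs 102.00 mm).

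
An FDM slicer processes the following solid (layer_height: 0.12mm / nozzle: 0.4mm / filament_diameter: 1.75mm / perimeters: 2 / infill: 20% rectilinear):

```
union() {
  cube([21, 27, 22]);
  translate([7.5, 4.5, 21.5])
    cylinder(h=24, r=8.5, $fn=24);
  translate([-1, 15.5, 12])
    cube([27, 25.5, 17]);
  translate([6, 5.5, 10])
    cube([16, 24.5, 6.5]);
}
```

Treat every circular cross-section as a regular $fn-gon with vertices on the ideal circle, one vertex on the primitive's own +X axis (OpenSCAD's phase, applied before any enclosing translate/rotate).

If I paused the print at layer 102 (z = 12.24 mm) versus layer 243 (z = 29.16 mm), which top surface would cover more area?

layer 102 (z = 12.24 mm)

Layer 102 (z = 12.24): the 21×27 cube contributes its full rectangle (area 567.00 mm²); the cylinder at (7.5, 4.5) is not intersected at this z (z outside [21.5, 45.5]); the cube at (-1, 15.5) is present — its section is the full 27×25.5 rectangle (area 688.50 mm²); the cube at (6, 5.5) (footprint 16×24.5) is included at this height (area 392.00 mm²); Merging all regions: the regions partially overlap — summed areas 1647.50 mm² minus the doubly-counted overlap 623.50 mm² gives 1024.00 mm² — area = 1024.00 mm². So its area = 1024.00 mm². Layer 243 (z = 29.16): the cube is absent (z outside [0, 22]); the r=8.5 cylinder at (7.5, 4.5) gives a regular 24-gon of circumradius 8.5 (constant along its height) (area = (24/2)·8.500²·sin(360°/24) = 224.40 mm²); the cube at (-1, 15.5) is not intersected at this z (z outside [12, 29]); the cube at (6, 5.5) is not intersected at this z (z outside [10, 16.5]); Combining (union): only the r=8.5 cylinder at (7.5, 4.5) is present, so the union is just that shape — area = 224.40 mm². So its area = 224.40 mm². Layer 102 is larger (1024.00 vs 224.40 mm²).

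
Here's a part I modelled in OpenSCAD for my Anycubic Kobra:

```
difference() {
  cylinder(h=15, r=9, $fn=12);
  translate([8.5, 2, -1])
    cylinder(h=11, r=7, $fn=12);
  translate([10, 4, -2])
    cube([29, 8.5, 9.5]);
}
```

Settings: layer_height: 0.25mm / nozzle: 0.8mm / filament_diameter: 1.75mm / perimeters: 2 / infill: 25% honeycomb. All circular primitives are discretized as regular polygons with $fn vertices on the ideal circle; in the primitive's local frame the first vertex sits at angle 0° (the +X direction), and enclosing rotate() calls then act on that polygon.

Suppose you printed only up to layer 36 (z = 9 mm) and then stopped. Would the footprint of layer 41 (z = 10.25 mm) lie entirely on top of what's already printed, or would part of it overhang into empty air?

Compare the two slices. At z = 9: the r=9 cylinder gives a regular 12-gon of circumradius 9 (constant along its height) (area = (12/2)·9.000²·sin(360°/12) = 243.00 mm²); the r=7 cylinder at (8.5, 2) contributes a regular 12-gon of circumradius 7 (area = (12/2)·7.000²·sin(360°/12) = 147.00 mm²); the cube at (10, 4) is not intersected at this z (z outside [-2, 7.5]); Taking the first minus the rest: starting from the r=9 cylinder (243.00 mm²), the r=7 cylinder at (8.5, 2) partially overlaps it — only the 61.90 mm² overlap (of its 147.00 mm²) is removed, clipping the outline — area = 181.10 mm². At z = 10.25: the r=9 cylinder gives a regular 12-gon of circumradius 9 (constant along its height) (area = (12/2)·9.000²·sin(360°/12) = 243.00 mm²); the cylinder at (8.5, 2) is not intersected at this z (z outside [-1, 10]); the cube at (10, 4) is not intersected at this z (z outside [-2, 7.5]); After the difference (first − rest): none of the subtracted shapes is present at this height, so the r=9 cylinder is unchanged — area = 243.00 mm². Checking containment: at z = 10.25 the cross-section extends beyond the z = 9 cross-section by about 61.90 mm².

part overhangs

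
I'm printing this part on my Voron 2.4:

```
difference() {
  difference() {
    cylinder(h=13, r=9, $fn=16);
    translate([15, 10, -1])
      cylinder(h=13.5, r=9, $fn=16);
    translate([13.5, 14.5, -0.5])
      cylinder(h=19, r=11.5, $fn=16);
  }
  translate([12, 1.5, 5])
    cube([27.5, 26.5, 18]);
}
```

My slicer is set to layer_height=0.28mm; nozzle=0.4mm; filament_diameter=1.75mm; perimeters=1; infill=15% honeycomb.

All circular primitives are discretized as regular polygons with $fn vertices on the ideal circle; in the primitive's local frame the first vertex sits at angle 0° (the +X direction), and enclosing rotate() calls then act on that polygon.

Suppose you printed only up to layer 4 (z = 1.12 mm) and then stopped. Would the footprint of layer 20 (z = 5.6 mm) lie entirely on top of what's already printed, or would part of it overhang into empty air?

Compare the two slices. At z = 1.12: the cylinder: section is a regular 16-gon, circumradius r=9 (area = (16/2)·9.000²·sin(360°/16) = 247.98 mm²); the r=9 cylinder at (15, 10) contributes a regular 16-gon of circumradius 9 (area = (16/2)·9.000²·sin(360°/16) = 247.98 mm²); the r=11.5 cylinder at (13.5, 14.5) gives a regular 16-gon of circumradius 11.5 (constant along its height) (area = (16/2)·11.500²·sin(360°/16) = 404.88 mm²); Subtracting the remaining from the first: starting from the r=9 cylinder (247.98 mm²), the r=9 cylinder at (15, 10) misses the remaining region (no effect); the r=11.5 cylinder at (13.5, 14.5) partially overlaps it — only the 1.19 mm² overlap (of its 404.88 mm²) is removed, clipping the outline — area = 246.79 mm²; the cube at (12, 1.5) does not reach this height (z outside [5, 23]); Subtracting the remaining from the first: none of the subtracted shapes is present at this height, so that combined region is unchanged — area = 246.79 mm². At z = 5.6: the r=9 cylinder gives a regular 16-gon of circumradius 9 (constant along its height) (area = (16/2)·9.000²·sin(360°/16) = 247.98 mm²); the r=9 cylinder at (15, 10) contributes a regular 16-gon of circumradius 9 (area = (16/2)·9.000²·sin(360°/16) = 247.98 mm²); the cylinder at (13.5, 14.5): section is a regular 16-gon, circumradius r=11.5 (area = (16/2)·11.500²·sin(360°/16) = 404.88 mm²); Subtracting the remaining from the first: starting from the r=9 cylinder (247.98 mm²), the r=9 cylinder at (15, 10) misses the remaining region (no effect); the r=11.5 cylinder at (13.5, 14.5) partially overlaps it — only the 1.19 mm² overlap (of its 404.88 mm²) is removed, clipping the outline — area = 246.79 mm²; the 27.5×26.5 cube at (12, 1.5) contributes its full rectangle (area 728.75 mm²); After the difference (first − rest): starting from the result so far (246.79 mm²), the 27.5×26.5 cube at (12, 1.5) misses the remaining region (no effect) — area = 246.79 mm². Checking containment: the cross-section at z = 5.6 is a subset of the cross-section at z = 1.12.

entirely on top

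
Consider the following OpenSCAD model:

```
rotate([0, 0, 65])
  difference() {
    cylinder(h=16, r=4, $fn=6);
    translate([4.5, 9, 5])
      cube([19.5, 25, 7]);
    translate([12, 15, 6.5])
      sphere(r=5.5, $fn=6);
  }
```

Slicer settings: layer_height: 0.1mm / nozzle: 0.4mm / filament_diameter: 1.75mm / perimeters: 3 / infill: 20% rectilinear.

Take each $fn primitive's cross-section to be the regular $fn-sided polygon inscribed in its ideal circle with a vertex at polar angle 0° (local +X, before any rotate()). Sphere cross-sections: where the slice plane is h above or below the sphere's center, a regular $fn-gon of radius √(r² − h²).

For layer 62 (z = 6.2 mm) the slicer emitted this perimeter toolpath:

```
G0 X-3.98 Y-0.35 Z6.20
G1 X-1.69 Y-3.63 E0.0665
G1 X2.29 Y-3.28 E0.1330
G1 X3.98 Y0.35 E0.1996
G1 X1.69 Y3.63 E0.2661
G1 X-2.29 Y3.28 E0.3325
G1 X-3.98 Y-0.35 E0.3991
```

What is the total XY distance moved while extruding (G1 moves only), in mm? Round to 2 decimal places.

Sum the Euclidean lengths of each G1 segment: total = 24.00 mm.

24.00 mm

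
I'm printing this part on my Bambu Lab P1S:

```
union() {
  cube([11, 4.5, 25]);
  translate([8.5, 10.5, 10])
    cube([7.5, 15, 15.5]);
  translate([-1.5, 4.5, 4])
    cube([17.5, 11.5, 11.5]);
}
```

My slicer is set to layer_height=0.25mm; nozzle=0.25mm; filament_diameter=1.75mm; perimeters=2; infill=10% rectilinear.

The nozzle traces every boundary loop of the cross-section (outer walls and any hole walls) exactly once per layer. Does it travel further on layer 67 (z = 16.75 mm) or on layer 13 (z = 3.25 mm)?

Layer 67 (z = 16.75): the 11×4.5 cube contributes its full rectangle (perimeter 31.00 mm); the 7.5×15 cube at (8.5, 10.5) contributes its full rectangle (perimeter 45.00 mm); the cube at (-1.5, 4.5) is not intersected at this z (z outside [4, 15.5]); Combining (union): the 2 present regions are separate (no shared area or edge), so areas and boundary lengths simply add and each stays a separate island — boundary = 76.00 mm. So its perimeter = 76.00 mm. Layer 13 (z = 3.25): the cube is present — its section is the full 11×4.5 rectangle (perimeter 31.00 mm); the cube at (8.5, 10.5) does not reach this height (z outside [10, 25.5]); the cube at (-1.5, 4.5) is absent (z outside [4, 15.5]); Merging all regions: only the 11×4.5 cube is present, so the union is just that shape — boundary = 31.00 mm. So its perimeter = 31.00 mm. Layer 67 is larger (76.00 vs 31.00 mm).

layer 67 (z = 16.75 mm)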